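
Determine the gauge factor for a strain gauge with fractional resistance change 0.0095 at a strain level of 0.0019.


GF = (dR/R) / epsilon
= 0.0095 / 0.0019
= 5.0000

5.0000


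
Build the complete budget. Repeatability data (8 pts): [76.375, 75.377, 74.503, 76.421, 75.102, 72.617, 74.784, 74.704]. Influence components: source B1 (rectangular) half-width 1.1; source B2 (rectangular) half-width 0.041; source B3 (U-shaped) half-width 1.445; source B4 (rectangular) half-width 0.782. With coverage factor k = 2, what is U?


mean = (76.375 + 75.377 + 74.503 + 76.421 + 75.102 + 72.617 + 74.784 + 74.704) / 8 = 74.985375
s = sqrt(sum((x - mean)^2)/(n-1)) = 1.2024177
u_A = s / sqrt(n) = 1.2024177 / sqrt(8) = 0.42511885
u_B1 = 1.1 / sqrt(3) = 0.6350853
u_B2 = 0.041 / sqrt(3) = 0.023671361
u_B3 = 1.445 / sqrt(2) = 1.0217693
u_B4 = 0.782 / sqrt(3) = 0.45148791
uc = sqrt(0.42511885^2 + 0.6350853^2 + 0.023671361^2 + 1.0217693^2 + 0.45148791^2) = 1.3536889
U = k * uc = 2 * 1.3536889
U = 2.7074

2.7074


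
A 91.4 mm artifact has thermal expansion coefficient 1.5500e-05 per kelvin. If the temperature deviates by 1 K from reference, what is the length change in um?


dL = L * alpha * dT
= 91.4 * 1.5500e-05 * 1
= 0.0014167 mm
dL_um = 0.0014167 * 1000 = 1.4167 um

1.4167


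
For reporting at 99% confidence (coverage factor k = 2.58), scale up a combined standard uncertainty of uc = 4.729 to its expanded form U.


U = k * uc
U = 2.58 * 4.729
U = 12.2008

12.2008


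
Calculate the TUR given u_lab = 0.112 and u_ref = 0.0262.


TUR = u_lab / u_ref
= 0.112 / 0.0262
= 4.2748

4.2748


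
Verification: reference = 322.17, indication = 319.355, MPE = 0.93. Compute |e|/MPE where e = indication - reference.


e = indication - reference = 319.355 - 322.17 = -2.8150
|e| = 2.8150
ratio = |e| / MPE = 2.8150 / 0.93
ratio = 3.0269

3.0269


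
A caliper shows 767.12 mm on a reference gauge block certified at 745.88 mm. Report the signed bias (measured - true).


Systematic error = measured - true
= 767.12 - 745.88
= 21.2400

21.2400


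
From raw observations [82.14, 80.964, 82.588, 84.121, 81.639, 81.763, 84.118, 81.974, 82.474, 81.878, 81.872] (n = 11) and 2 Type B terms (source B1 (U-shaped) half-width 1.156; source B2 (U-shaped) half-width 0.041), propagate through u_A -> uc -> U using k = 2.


mean = (82.14 + 80.964 + 82.588 + 84.121 + 81.639 + 81.763 + 84.118 + 81.974 + 82.474 + 81.878 + 81.872) / 11 = 82.321
s = sqrt(sum((x - mean)^2)/(n-1)) = 0.98655279
u_A = s / sqrt(n) = 0.98655279 / sqrt(11) = 0.29745686
u_B1 = 1.156 / sqrt(2) = 0.81741544
u_B2 = 0.041 / sqrt(2) = 0.028991378
uc = sqrt(0.29745686^2 + 0.81741544^2 + 0.028991378^2) = 0.87033849
U = k * uc = 2 * 0.87033849
U = 1.7407

1.7407


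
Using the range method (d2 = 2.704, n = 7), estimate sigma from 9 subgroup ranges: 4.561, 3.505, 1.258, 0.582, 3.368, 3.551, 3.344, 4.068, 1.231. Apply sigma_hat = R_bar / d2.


R_bar = (4.561 + 3.505 + 1.258 + 0.582 + 3.368 + 3.551 + 3.344 + 4.068 + 1.231) / 9
R_bar = 25.468 / 9 = 2.8297778
sigma_hat = R_bar / d2 = 2.8297778 / 2.704 = 1.0465

1.0465


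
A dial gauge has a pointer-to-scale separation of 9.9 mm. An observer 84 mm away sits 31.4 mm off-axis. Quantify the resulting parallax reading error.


error = h * offset / d
= 9.9 * 31.4 / 84
= 3.7007

3.7007


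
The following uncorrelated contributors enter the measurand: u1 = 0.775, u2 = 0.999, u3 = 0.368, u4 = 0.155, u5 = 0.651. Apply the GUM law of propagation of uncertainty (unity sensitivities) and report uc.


uc = sqrt(0.775^2 + 0.999^2 + 0.368^2 + 0.155^2 + 0.651^2)
uc = sqrt(2.181876)
uc = 1.4771

1.4771


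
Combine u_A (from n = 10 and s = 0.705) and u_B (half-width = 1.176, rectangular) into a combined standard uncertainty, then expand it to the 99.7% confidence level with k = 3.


u_A = s / sqrt(n) = 0.705 / sqrt(10) = 0.22294058
u_B = half_width / sqrt(3) = 1.176 / sqrt(3) = 0.67896392
uc = sqrt(u_A^2 + u_B^2) = sqrt(0.22294058^2 + 0.67896392^2) = 0.71462893
U = k * uc = 3 * 0.71462893
U = 2.1439

2.1439


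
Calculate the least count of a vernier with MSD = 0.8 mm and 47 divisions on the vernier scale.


LC = MSD / n_div
= 0.8 / 47
= 0.0170

0.0170


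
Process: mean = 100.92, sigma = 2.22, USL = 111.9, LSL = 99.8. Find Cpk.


Cpu = (USL - mean) / (3*sigma) = (111.9 - 100.92) / (3*2.22) = 1.6486
Cpl = (mean - LSL) / (3*sigma) = (100.92 - 99.8) / (3*2.22) = 0.1682
Cpk = min(Cpu, Cpl) = 0.1682

0.1682


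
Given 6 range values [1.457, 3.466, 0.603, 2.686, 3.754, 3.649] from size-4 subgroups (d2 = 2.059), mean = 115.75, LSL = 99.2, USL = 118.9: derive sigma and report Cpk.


R_bar = (1.457 + 3.466 + 0.603 + 2.686 + 3.754 + 3.649) / 6 = 2.6025
sigma = R_bar / d2 = 2.6025 / 2.059 = 1.2639631
Cp = (USL - LSL)/(6*sigma) = (118.9 - 99.2)/(6*1.2639631) = 2.5976
Cpu = (118.9 - 115.75)/(3*1.2639631) = 0.8307
Cpl = (115.75 - 99.2)/(3*1.2639631) = 4.3646
Cpk = min(Cpu, Cpl) = 0.8307

0.8307


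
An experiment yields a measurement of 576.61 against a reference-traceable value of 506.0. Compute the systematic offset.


Systematic error = measured - true
= 576.61 - 506.0
= 70.6100

70.6100


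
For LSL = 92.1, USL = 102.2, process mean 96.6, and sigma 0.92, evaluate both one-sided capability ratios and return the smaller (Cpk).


Cpu = (USL - mean) / (3*sigma) = (102.2 - 96.6) / (3*0.92) = 2.0290
Cpl = (mean - LSL) / (3*sigma) = (96.6 - 92.1) / (3*0.92) = 1.6304
Cpk = min(Cpu, Cpl) = 1.6304

1.6304


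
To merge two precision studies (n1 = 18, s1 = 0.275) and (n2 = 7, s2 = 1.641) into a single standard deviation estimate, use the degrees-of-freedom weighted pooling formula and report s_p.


s_p = sqrt(((n1-1)*s1^2 + (n2-1)*s2^2) / (n1+n2-2))
numerator = (18-1)*0.275^2 + (7-1)*1.641^2 = 1.285625 + 16.157286 = 17.442911
denominator = 18 + 7 - 2 = 23
s_p^2 = 17.442911 / 23 = 0.75838743
s_p = sqrt(0.75838743) = 0.8709

0.8709


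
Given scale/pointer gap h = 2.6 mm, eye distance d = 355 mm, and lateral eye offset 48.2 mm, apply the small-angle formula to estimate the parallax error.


error = h * offset / d
= 2.6 * 48.2 / 355
= 0.3530

0.3530


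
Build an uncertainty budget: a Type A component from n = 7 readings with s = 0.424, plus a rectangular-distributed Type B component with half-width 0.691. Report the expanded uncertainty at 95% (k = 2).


u_A = s / sqrt(n) = 0.424 / sqrt(7) = 0.16025694
u_B = half_width / sqrt(3) = 0.691 / sqrt(3) = 0.39894904
uc = sqrt(u_A^2 + u_B^2) = sqrt(0.16025694^2 + 0.39894904^2) = 0.42993328
U = k * uc = 2 * 0.42993328
U = 0.8599

0.8599


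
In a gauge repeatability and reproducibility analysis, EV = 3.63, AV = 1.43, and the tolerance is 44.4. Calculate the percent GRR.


GRR = sqrt(EV^2 + AV^2) = sqrt(3.63^2 + 1.43^2) = 3.9015125
%GRR = GRR / tol * 100 = 3.9015125 / 44.4 * 100
%GRR = 8.7872

8.7872


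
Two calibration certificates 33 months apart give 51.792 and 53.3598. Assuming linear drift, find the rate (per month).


rate = (v2 - v1) / months
= (53.3598 - 51.792) / 33
= 1.5678 / 33
= 0.0475

0.0475


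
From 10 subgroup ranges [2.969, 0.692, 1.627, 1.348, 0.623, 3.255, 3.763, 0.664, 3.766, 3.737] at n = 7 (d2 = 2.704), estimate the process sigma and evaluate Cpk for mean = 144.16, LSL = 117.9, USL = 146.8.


R_bar = (2.969 + 0.692 + 1.627 + 1.348 + 0.623 + 3.255 + 3.763 + 0.664 + 3.766 + 3.737) / 10 = 2.2444
sigma = R_bar / d2 = 2.2444 / 2.704 = 0.83002959
Cp = (USL - LSL)/(6*sigma) = (146.8 - 117.9)/(6*0.83002959) = 5.8030
Cpu = (146.8 - 144.16)/(3*0.83002959) = 1.0602
Cpl = (144.16 - 117.9)/(3*0.83002959) = 10.5458
Cpk = min(Cpu, Cpl) = 1.0602

1.0602


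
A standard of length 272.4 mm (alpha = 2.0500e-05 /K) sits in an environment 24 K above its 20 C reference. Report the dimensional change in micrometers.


dL = L * alpha * dT
= 272.4 * 2.0500e-05 * 24
= 0.1340208 mm
dL_um = 0.1340208 * 1000 = 134.0208 um

134.0208


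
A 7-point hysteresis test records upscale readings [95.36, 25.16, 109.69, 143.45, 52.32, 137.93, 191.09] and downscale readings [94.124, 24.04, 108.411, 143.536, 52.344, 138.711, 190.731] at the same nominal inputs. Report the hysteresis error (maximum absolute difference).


|95.36 - 94.124| = 1.2360
|25.16 - 24.04| = 1.1200
|109.69 - 108.411| = 1.2790
|143.45 - 143.536| = 0.0860
|52.32 - 52.344| = 0.0240
|137.93 - 138.711| = 0.7810
|191.09 - 190.731| = 0.3590
hysteresis = max(diffs) = 1.2790

1.2790


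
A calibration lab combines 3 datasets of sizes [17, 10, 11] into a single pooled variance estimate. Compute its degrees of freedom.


nu = sum_i (n_i - 1)
nu = ((17 - 1) + (10 - 1) + (11 - 1))
nu = 16 + 9 + 10
nu = 35

35


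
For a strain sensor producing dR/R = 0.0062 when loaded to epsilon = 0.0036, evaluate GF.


GF = (dR/R) / epsilon
= 0.0062 / 0.0036
= 1.7222

1.7222


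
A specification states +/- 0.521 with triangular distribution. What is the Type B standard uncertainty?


u_B = half_width / sqrt(6)
u_B = 0.521 / 2.4494897
u_B = 0.2127

0.2127


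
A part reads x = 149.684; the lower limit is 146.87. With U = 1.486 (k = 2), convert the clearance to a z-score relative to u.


u = U / k = 1.486 / 2 = 0.743
margin = |LSL - x| = |146.87 - 149.684| = 2.814
z = margin / u = 2.814 / 0.743
z = 3.7873

3.7873


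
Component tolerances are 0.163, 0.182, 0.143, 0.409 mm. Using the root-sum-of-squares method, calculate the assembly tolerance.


RSS = sqrt(0.163^2 + 0.182^2 + 0.143^2 + 0.409^2)
= sqrt(0.247423)
= 0.4974

0.4974


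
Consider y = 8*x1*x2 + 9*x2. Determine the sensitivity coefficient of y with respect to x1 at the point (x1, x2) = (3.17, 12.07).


y = 8*x1*x2 + 9*x2
dy/dx1 = 8*x2
Evaluate at x2 = 12.07: c1 = 8 * 12.07
c1 = 96.5600

96.5600


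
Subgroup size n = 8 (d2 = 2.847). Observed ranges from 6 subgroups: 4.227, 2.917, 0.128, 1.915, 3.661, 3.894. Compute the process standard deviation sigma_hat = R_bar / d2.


R_bar = (4.227 + 2.917 + 0.128 + 1.915 + 3.661 + 3.894) / 6
R_bar = 16.742 / 6 = 2.7903333
sigma_hat = R_bar / d2 = 2.7903333 / 2.847 = 0.9801

0.9801


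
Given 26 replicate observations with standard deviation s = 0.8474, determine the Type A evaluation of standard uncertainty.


u_A = s / sqrt(n)
u_A = 0.8474 / sqrt(26)
u_A = 0.8474 / 5.0990195
u_A = 0.1662

0.1662


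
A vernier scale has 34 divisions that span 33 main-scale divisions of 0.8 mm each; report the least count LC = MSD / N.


LC = MSD / n_div
= 0.8 / 34
= 0.0235

0.0235


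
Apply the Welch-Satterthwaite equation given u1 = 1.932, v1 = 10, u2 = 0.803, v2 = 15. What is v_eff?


uc = sqrt(u1^2 + u2^2) = sqrt(1.932^2 + 0.803^2) = 2.0922316
v_eff = uc^4 / (u1^4/v1 + u2^4/v2)
= 2.0922316^4 / (1.932^4/10 + 0.803^4/15)
= 19.16192 / 1.4209668
v_eff = 13.4851

13.4851


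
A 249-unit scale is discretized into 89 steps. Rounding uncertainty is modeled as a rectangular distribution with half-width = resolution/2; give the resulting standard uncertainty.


resolution = range / divisions
resolution = 249 / 89 = 2.7977528
u_res = resolution / (2*sqrt(3))
u_res = 2.7977528 / 3.4641016
u_res = 0.8076

0.8076


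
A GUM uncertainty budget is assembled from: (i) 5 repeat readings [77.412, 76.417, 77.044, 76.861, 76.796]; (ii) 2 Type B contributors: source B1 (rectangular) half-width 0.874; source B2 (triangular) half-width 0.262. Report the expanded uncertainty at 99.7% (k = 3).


mean = (77.412 + 76.417 + 77.044 + 76.861 + 76.796) / 5 = 76.906
s = sqrt(sum((x - mean)^2)/(n-1)) = 0.36343019
u_A = s / sqrt(n) = 0.36343019 / sqrt(5) = 0.16253092
u_B1 = 0.874 / sqrt(3) = 0.50460414
u_B2 = 0.262 / sqrt(6) = 0.10696105
uc = sqrt(0.16253092^2 + 0.50460414^2 + 0.10696105^2) = 0.54081633
U = k * uc = 3 * 0.54081633
U = 1.6224

1.6224


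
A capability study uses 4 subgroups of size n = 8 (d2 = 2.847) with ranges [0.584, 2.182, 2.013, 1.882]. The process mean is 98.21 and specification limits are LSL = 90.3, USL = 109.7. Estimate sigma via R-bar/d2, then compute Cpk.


R_bar = (0.584 + 2.182 + 2.013 + 1.882) / 4 = 1.66525
sigma = R_bar / d2 = 1.66525 / 2.847 = 0.58491394
Cp = (USL - LSL)/(6*sigma) = (109.7 - 90.3)/(6*0.58491394) = 5.5279
Cpu = (109.7 - 98.21)/(3*0.58491394) = 6.5480
Cpl = (98.21 - 90.3)/(3*0.58491394) = 4.5078
Cpk = min(Cpu, Cpl) = 4.5078

4.5078


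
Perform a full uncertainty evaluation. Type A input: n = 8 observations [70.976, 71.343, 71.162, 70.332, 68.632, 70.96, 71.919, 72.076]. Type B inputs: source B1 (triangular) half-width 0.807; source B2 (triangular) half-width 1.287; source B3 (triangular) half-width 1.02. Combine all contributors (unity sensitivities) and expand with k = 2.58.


mean = (70.976 + 71.343 + 71.162 + 70.332 + 68.632 + 70.96 + 71.919 + 72.076) / 8 = 70.925
s = sqrt(sum((x - mean)^2)/(n-1)) = 1.0794876
u_A = s / sqrt(n) = 1.0794876 / sqrt(8) = 0.3816565
u_B1 = 0.807 / sqrt(6) = 0.32945637
u_B2 = 1.287 / sqrt(6) = 0.52541555
u_B3 = 1.02 / sqrt(6) = 0.41641326
uc = sqrt(0.3816565^2 + 0.32945637^2 + 0.52541555^2 + 0.41641326^2) = 0.83884724
U = k * uc = 2.58 * 0.83884724
U = 2.1642

2.1642


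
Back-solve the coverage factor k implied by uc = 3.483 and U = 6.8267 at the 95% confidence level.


k = U / uc
k = 6.8267 / 3.483
k = 1.96

1.96


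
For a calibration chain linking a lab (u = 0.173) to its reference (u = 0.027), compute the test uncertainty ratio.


TUR = u_lab / u_ref
= 0.173 / 0.027
= 6.4074

6.4074


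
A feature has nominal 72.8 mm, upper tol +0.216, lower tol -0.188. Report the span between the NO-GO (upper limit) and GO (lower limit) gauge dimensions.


GO = nominal - lower_tol (smallest hole = maximum material condition)
GO = 72.8 - 0.188 = 72.612
NO-GO = nominal + upper_tol (largest hole = least material condition)
NO-GO = 72.8 + 0.216 = 73.016
spread = NO-GO - GO = 73.016 - 72.612 = 0.4040

0.4040


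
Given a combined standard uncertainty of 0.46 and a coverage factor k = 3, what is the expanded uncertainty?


U = k * uc
U = 3 * 0.46
U = 1.3800

1.3800


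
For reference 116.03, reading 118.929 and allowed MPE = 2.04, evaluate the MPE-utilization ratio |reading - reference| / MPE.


e = indication - reference = 118.929 - 116.03 = 2.8990
|e| = 2.8990
ratio = |e| / MPE = 2.8990 / 2.04
ratio = 1.4211

1.4211


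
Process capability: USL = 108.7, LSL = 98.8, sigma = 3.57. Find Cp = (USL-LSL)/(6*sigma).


Cp = (USL - LSL) / (6 * sigma)
= (108.7 - 98.8) / (6 * 3.57)
= 9.9000 / 21.4200
= 0.4622

0.4622


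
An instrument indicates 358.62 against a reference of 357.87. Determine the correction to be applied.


Correction = standard - reading
= 357.87 - 358.62
= -0.7500

-0.7500


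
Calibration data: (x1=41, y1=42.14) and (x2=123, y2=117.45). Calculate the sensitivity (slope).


slope = (y2 - y1) / (x2 - x1)
= (117.45 - 42.14) / (123 - 41)
= 75.3100 / 82
= 0.9184

0.9184


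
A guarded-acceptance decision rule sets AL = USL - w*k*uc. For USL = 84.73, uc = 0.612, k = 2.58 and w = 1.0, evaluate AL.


U = k * uc = 2.58 * 0.612 = 1.57896
guard band g = w * U = 1.0 * 1.57896 = 1.57896
AL = USL - g = 84.73 - 1.57896
AL = 83.1510

83.1510


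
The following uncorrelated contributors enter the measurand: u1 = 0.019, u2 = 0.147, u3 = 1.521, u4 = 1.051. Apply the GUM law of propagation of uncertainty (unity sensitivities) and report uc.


uc = sqrt(0.019^2 + 0.147^2 + 1.521^2 + 1.051^2)
uc = sqrt(3.440012)
uc = 1.8547

1.8547


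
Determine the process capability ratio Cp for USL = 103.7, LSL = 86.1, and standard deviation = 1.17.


Cp = (USL - LSL) / (6 * sigma)
= (103.7 - 86.1) / (6 * 1.17)
= 17.6000 / 7.0200
= 2.5071

2.5071


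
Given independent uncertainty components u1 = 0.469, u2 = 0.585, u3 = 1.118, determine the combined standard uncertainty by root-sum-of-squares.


uc = sqrt(0.469^2 + 0.585^2 + 1.118^2)
uc = sqrt(1.81211)
uc = 1.3461

1.3461


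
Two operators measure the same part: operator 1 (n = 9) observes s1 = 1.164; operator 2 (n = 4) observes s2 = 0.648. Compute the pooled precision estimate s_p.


s_p = sqrt(((n1-1)*s1^2 + (n2-1)*s2^2) / (n1+n2-2))
numerator = (9-1)*1.164^2 + (4-1)*0.648^2 = 10.839168 + 1.259712 = 12.09888
denominator = 9 + 4 - 2 = 11
s_p^2 = 12.09888 / 11 = 1.0998982
s_p = sqrt(1.0998982) = 1.0488

1.0488


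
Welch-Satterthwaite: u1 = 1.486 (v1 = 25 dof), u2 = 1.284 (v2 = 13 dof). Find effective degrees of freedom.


uc = sqrt(u1^2 + u2^2) = sqrt(1.486^2 + 1.284^2) = 1.963887
v_eff = uc^4 / (u1^4/v1 + u2^4/v2)
= 1.963887^4 / (1.486^4/25 + 1.284^4/13)
= 14.875308 / 0.40412723
v_eff = 36.8085

36.8085


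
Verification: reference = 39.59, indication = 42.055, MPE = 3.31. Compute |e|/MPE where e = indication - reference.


e = indication - reference = 42.055 - 39.59 = 2.4650
|e| = 2.4650
ratio = |e| / MPE = 2.4650 / 3.31
ratio = 0.7447

0.7447


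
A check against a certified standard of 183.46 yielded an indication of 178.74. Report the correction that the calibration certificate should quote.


Correction = standard - reading
= 183.46 - 178.74
= 4.7200

4.7200


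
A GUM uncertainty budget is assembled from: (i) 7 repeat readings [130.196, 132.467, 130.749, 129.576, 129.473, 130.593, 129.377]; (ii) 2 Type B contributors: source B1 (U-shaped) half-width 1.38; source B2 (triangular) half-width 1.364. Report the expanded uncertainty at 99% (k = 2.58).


mean = (130.196 + 132.467 + 130.749 + 129.576 + 129.473 + 130.593 + 129.377) / 7 = 130.3472857
s = sqrt(sum((x - mean)^2)/(n-1)) = 1.0830926
u_A = s / sqrt(n) = 1.0830926 / sqrt(7) = 0.40937052
u_B1 = 1.38 / sqrt(2) = 0.97580736
u_B2 = 1.364 / sqrt(6) = 0.55685067
uc = sqrt(0.40937052^2 + 0.97580736^2 + 0.55685067^2) = 1.1957704
U = k * uc = 2.58 * 1.1957704
U = 3.0851

3.0851


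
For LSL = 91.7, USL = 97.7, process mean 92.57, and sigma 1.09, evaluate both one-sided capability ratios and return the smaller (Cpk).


Cpu = (USL - mean) / (3*sigma) = (97.7 - 92.57) / (3*1.09) = 1.5688
Cpl = (mean - LSL) / (3*sigma) = (92.57 - 91.7) / (3*1.09) = 0.2661
Cpk = min(Cpu, Cpl) = 0.2661

0.2661


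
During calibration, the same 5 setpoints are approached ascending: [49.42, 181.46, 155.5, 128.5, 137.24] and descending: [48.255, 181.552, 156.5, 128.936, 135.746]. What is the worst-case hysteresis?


|49.42 - 48.255| = 1.1650
|181.46 - 181.552| = 0.0920
|155.5 - 156.5| = 1.0000
|128.5 - 128.936| = 0.4360
|137.24 - 135.746| = 1.4940
hysteresis = max(diffs) = 1.4940

1.4940


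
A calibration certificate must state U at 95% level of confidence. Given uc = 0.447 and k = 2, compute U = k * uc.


U = k * uc
U = 2 * 0.447
U = 0.8940

0.8940


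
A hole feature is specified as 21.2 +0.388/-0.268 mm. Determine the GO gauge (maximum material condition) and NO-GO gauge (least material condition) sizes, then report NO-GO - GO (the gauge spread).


GO = nominal - lower_tol (smallest hole = maximum material condition)
GO = 21.2 - 0.268 = 20.932
NO-GO = nominal + upper_tol (largest hole = least material condition)
NO-GO = 21.2 + 0.388 = 21.588
spread = NO-GO - GO = 21.588 - 20.932 = 0.6560

0.6560


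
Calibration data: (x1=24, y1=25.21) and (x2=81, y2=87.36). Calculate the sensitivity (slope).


slope = (y2 - y1) / (x2 - x1)
= (87.36 - 25.21) / (81 - 24)
= 62.1500 / 57
= 1.0904

1.0904


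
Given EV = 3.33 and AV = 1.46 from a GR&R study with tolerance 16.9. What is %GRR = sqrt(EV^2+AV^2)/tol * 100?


GRR = sqrt(EV^2 + AV^2) = sqrt(3.33^2 + 1.46^2) = 3.6360006
%GRR = GRR / tol * 100 = 3.6360006 / 16.9 * 100
%GRR = 21.5148

21.5148


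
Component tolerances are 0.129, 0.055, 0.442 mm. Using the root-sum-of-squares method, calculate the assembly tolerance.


RSS = sqrt(0.129^2 + 0.055^2 + 0.442^2)
= sqrt(0.21503)
= 0.4637

0.4637


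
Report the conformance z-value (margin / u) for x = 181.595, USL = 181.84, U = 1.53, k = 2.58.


u = U / k = 1.53 / 2.58 = 0.59302326
margin = |USL - x| = |181.84 - 181.595| = 0.245
z = margin / u = 0.245 / 0.59302326
z = 0.4131

0.4131


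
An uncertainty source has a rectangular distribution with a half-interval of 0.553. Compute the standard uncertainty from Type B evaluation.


u_B = half_width / sqrt(3)
u_B = 0.553 / 1.7320508
u_B = 0.3193

0.3193


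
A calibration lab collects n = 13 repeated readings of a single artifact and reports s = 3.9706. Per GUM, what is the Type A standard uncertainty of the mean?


u_A = s / sqrt(n)
u_A = 3.9706 / sqrt(13)
u_A = 3.9706 / 3.6055513
u_A = 1.1012

1.1012


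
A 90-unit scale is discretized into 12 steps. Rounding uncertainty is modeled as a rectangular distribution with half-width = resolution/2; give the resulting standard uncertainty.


resolution = range / divisions
resolution = 90 / 12 = 7.5
u_res = resolution / (2*sqrt(3))
u_res = 7.5 / 3.4641016
u_res = 2.1651

2.1651


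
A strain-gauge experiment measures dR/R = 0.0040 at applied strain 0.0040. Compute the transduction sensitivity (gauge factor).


GF = (dR/R) / epsilon
= 0.0040 / 0.0040
= 1.0000

1.0000


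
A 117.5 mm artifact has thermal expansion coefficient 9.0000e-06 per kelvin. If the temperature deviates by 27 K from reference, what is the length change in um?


dL = L * alpha * dT
= 117.5 * 9.0000e-06 * 27
= 0.0285525 mm
dL_um = 0.0285525 * 1000 = 28.5525 um

28.5525


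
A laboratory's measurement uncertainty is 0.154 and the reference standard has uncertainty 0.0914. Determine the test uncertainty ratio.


TUR = u_lab / u_ref
= 0.154 / 0.0914
= 1.6849

1.6849


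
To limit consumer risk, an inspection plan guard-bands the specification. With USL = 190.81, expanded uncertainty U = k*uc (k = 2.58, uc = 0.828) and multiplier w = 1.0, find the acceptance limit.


U = k * uc = 2.58 * 0.828 = 2.13624
guard band g = w * U = 1.0 * 2.13624 = 2.13624
AL = USL - g = 190.81 - 2.13624
AL = 188.6738

188.6738


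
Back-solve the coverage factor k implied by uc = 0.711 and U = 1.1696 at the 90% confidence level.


k = U / uc
k = 1.1696 / 0.711
k = 1.645

1.645


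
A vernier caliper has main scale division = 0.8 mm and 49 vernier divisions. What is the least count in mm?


LC = MSD / n_div
= 0.8 / 49
= 0.0163

0.0163


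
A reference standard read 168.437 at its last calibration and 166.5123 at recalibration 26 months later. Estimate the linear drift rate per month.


rate = (v2 - v1) / months
= (166.5123 - 168.437) / 26
= -1.9247 / 26
= -0.0740

-0.0740


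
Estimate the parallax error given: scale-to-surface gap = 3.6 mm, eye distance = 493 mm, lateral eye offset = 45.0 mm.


error = h * offset / d
= 3.6 * 45.0 / 493
= 0.3286

0.3286


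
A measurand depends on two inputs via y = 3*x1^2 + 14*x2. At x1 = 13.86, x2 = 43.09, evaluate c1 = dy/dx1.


y = 3*x1^2 + 14*x2
dy/dx1 = 2*3*x1
Evaluate at x1 = 13.86: c1 = 6 * 13.86
c1 = 83.1600

83.1600


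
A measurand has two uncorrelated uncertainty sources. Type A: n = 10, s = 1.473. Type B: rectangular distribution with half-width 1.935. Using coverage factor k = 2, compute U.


u_A = s / sqrt(n) = 1.473 / sqrt(10) = 0.4658035
u_B = half_width / sqrt(3) = 1.935 / sqrt(3) = 1.1171728
uc = sqrt(u_A^2 + u_B^2) = sqrt(0.4658035^2 + 1.1171728^2) = 1.2103917
U = k * uc = 2 * 1.2103917
U = 2.4208

2.4208


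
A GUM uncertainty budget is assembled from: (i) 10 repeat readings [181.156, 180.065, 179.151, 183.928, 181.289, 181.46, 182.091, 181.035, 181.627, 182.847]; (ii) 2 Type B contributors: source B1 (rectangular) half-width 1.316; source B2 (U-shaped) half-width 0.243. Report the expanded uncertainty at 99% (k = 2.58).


mean = (181.156 + 180.065 + 179.151 + 183.928 + 181.289 + 181.46 + 182.091 + 181.035 + 181.627 + 182.847) / 10 = 181.4649
s = sqrt(sum((x - mean)^2)/(n-1)) = 1.3341827
u_A = s / sqrt(n) = 1.3341827 / sqrt(10) = 0.42190561
u_B1 = 1.316 / sqrt(3) = 0.75979295
u_B2 = 0.243 / sqrt(2) = 0.17182695
uc = sqrt(0.42190561^2 + 0.75979295^2 + 0.17182695^2) = 0.88589738
U = k * uc = 2.58 * 0.88589738
U = 2.2856

2.2856


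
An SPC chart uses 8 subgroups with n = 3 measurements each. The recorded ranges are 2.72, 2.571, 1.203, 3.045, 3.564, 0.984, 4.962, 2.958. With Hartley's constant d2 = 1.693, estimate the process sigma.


R_bar = (2.72 + 2.571 + 1.203 + 3.045 + 3.564 + 0.984 + 4.962 + 2.958) / 8
R_bar = 22.007 / 8 = 2.750875
sigma_hat = R_bar / d2 = 2.750875 / 1.693 = 1.6249

1.6249


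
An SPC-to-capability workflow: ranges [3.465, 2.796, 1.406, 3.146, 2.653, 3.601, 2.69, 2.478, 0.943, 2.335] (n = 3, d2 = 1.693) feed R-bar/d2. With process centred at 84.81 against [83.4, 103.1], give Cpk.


R_bar = (3.465 + 2.796 + 1.406 + 3.146 + 2.653 + 3.601 + 2.69 + 2.478 + 0.943 + 2.335) / 10 = 2.5513
sigma = R_bar / d2 = 2.5513 / 1.693 = 1.5069699
Cp = (USL - LSL)/(6*sigma) = (103.1 - 83.4)/(6*1.5069699) = 2.1788
Cpu = (103.1 - 84.81)/(3*1.5069699) = 4.0456
Cpl = (84.81 - 83.4)/(3*1.5069699) = 0.3119
Cpk = min(Cpu, Cpl) = 0.3119

0.3119


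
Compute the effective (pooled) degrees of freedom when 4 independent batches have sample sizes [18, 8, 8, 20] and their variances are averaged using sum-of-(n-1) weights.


nu = sum_i (n_i - 1)
nu = ((18 - 1) + (8 - 1) + (8 - 1) + (20 - 1))
nu = 17 + 7 + 7 + 19
nu = 50

50


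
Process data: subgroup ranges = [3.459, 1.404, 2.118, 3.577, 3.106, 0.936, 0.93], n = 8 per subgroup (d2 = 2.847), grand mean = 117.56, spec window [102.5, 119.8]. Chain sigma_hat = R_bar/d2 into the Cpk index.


R_bar = (3.459 + 1.404 + 2.118 + 3.577 + 3.106 + 0.936 + 0.93) / 7 = 2.2185714
sigma = R_bar / d2 = 2.2185714 / 2.847 = 0.77926639
Cp = (USL - LSL)/(6*sigma) = (119.8 - 102.5)/(6*0.77926639) = 3.7001
Cpu = (119.8 - 117.56)/(3*0.77926639) = 0.9582
Cpl = (117.56 - 102.5)/(3*0.77926639) = 6.4420
Cpk = min(Cpu, Cpl) = 0.9582

0.9582


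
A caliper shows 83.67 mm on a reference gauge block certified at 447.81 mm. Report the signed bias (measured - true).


Systematic error = measured - true
= 83.67 - 447.81
= -364.1400

-364.1400


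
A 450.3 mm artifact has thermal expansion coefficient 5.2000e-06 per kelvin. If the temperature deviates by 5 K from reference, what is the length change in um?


dL = L * alpha * dT
= 450.3 * 5.2000e-06 * 5
= 0.0117078 mm
dL_um = 0.0117078 * 1000 = 11.7078 um

11.7078


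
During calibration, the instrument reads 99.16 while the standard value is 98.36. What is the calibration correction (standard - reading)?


Correction = standard - reading
= 98.36 - 99.16
= -0.8000

-0.8000


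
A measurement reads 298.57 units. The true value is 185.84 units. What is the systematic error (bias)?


Systematic error = measured - true
= 298.57 - 185.84
= 112.7300

112.7300


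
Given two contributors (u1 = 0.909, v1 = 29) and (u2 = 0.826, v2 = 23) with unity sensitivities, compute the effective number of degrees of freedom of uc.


uc = sqrt(u1^2 + u2^2) = sqrt(0.909^2 + 0.826^2) = 1.2282333
v_eff = uc^4 / (u1^4/v1 + u2^4/v2)
= 1.2282333^4 / (0.909^4/29 + 0.826^4/23)
= 2.2757443 / 0.043781923
v_eff = 51.9791

51.9791


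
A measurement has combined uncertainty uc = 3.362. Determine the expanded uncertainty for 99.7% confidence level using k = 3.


U = k * uc
U = 3 * 3.362
U = 10.0860

10.0860


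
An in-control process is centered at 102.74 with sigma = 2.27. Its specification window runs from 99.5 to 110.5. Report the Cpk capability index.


Cpu = (USL - mean) / (3*sigma) = (110.5 - 102.74) / (3*2.27) = 1.1395
Cpl = (mean - LSL) / (3*sigma) = (102.74 - 99.5) / (3*2.27) = 0.4758
Cpk = min(Cpu, Cpl) = 0.4758

0.4758


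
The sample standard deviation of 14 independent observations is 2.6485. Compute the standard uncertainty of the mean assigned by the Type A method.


u_A = s / sqrt(n)
u_A = 2.6485 / sqrt(14)
u_A = 2.6485 / 3.7416574
u_A = 0.7078

0.7078


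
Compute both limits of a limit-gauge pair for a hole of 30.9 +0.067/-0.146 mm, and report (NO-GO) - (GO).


GO = nominal - lower_tol (smallest hole = maximum material condition)
GO = 30.9 - 0.146 = 30.754
NO-GO = nominal + upper_tol (largest hole = least material condition)
NO-GO = 30.9 + 0.067 = 30.967
spread = NO-GO - GO = 30.967 - 30.754 = 0.2130

0.2130


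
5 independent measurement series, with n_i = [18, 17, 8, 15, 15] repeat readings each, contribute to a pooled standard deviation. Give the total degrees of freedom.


nu = sum_i (n_i - 1)
nu = ((18 - 1) + (17 - 1) + (8 - 1) + (15 - 1) + (15 - 1))
nu = 17 + 16 + 7 + 14 + 14
nu = 68

68


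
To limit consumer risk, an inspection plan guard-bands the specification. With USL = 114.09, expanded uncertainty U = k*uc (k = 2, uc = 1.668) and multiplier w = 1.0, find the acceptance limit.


U = k * uc = 2 * 1.668 = 3.336
guard band g = w * U = 1.0 * 3.336 = 3.336
AL = USL - g = 114.09 - 3.336
AL = 110.7540

110.7540


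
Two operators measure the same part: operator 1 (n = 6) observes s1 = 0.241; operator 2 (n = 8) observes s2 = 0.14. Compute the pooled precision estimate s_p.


s_p = sqrt(((n1-1)*s1^2 + (n2-1)*s2^2) / (n1+n2-2))
numerator = (6-1)*0.241^2 + (8-1)*0.14^2 = 0.290405 + 0.1372 = 0.427605
denominator = 6 + 8 - 2 = 12
s_p^2 = 0.427605 / 12 = 0.03563375
s_p = sqrt(0.03563375) = 0.1888

0.1888


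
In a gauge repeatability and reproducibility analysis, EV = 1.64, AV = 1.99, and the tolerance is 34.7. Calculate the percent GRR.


GRR = sqrt(EV^2 + AV^2) = sqrt(1.64^2 + 1.99^2) = 2.5787012
%GRR = GRR / tol * 100 = 2.5787012 / 34.7 * 100
%GRR = 7.4314

7.4314


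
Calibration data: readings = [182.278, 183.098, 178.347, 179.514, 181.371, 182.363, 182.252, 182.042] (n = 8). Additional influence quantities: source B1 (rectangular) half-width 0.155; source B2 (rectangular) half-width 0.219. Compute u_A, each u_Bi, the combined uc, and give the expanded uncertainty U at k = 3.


mean = (182.278 + 183.098 + 178.347 + 179.514 + 181.371 + 182.363 + 182.252 + 182.042) / 8 = 181.408125
s = sqrt(sum((x - mean)^2)/(n-1)) = 1.6299712
u_A = s / sqrt(n) = 1.6299712 / sqrt(8) = 0.57628184
u_B1 = 0.155 / sqrt(3) = 0.089489292
u_B2 = 0.219 / sqrt(3) = 0.12643971
uc = sqrt(0.57628184^2 + 0.089489292^2 + 0.12643971^2) = 0.59673788
U = k * uc = 3 * 0.59673788
U = 1.7902

1.7902


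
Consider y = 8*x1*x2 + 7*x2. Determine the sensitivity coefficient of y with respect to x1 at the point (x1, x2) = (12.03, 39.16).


y = 8*x1*x2 + 7*x2
dy/dx1 = 8*x2
Evaluate at x2 = 39.16: c1 = 8 * 39.16
c1 = 313.2800

313.2800


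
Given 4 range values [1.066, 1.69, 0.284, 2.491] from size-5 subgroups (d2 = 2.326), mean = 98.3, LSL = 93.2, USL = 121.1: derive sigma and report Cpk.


R_bar = (1.066 + 1.69 + 0.284 + 2.491) / 4 = 1.38275
sigma = R_bar / d2 = 1.38275 / 2.326 = 0.59447549
Cp = (USL - LSL)/(6*sigma) = (121.1 - 93.2)/(6*0.59447549) = 7.8220
Cpu = (121.1 - 98.3)/(3*0.59447549) = 12.7844
Cpl = (98.3 - 93.2)/(3*0.59447549) = 2.8597
Cpk = min(Cpu, Cpl) = 2.8597

2.8597


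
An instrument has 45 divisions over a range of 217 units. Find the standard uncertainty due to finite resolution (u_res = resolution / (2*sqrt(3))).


resolution = range / divisions
resolution = 217 / 45 = 4.8222222
u_res = resolution / (2*sqrt(3))
u_res = 4.8222222 / 3.4641016
u_res = 1.3921

1.3921


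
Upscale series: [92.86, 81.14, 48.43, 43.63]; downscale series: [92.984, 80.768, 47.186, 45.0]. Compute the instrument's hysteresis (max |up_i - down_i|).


|92.86 - 92.984| = 0.1240
|81.14 - 80.768| = 0.3720
|48.43 - 47.186| = 1.2440
|43.63 - 45.0| = 1.3700
hysteresis = max(diffs) = 1.3700

1.3700


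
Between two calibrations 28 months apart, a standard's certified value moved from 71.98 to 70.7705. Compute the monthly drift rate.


rate = (v2 - v1) / months
= (70.7705 - 71.98) / 28
= -1.2095 / 28
= -0.0432

-0.0432


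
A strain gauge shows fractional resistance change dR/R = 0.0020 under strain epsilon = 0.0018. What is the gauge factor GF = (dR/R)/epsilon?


GF = (dR/R) / epsilon
= 0.0020 / 0.0018
= 1.1111

1.1111


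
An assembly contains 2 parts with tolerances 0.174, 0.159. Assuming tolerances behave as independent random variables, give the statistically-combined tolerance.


RSS = sqrt(0.174^2 + 0.159^2)
= sqrt(0.055557)
= 0.2357

0.2357


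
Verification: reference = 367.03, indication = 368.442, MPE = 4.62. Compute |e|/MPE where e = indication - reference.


e = indication - reference = 368.442 - 367.03 = 1.4120
|e| = 1.4120
ratio = |e| / MPE = 1.4120 / 4.62
ratio = 0.3056

0.3056


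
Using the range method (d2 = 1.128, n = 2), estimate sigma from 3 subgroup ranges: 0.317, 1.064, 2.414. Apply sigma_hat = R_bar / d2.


R_bar = (0.317 + 1.064 + 2.414) / 3
R_bar = 3.795 / 3 = 1.265
sigma_hat = R_bar / d2 = 1.265 / 1.128 = 1.1215

1.1215


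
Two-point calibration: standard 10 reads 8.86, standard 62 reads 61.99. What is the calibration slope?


slope = (y2 - y1) / (x2 - x1)
= (61.99 - 8.86) / (62 - 10)
= 53.1300 / 52
= 1.0217

1.0217


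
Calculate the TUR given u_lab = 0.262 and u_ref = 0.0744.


TUR = u_lab / u_ref
= 0.262 / 0.0744
= 3.5215

3.5215


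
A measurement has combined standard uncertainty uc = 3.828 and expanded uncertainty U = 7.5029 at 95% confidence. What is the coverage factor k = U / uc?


k = U / uc
k = 7.5029 / 3.828
k = 1.96

1.96


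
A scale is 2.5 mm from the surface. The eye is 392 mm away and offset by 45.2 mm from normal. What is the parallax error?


error = h * offset / d
= 2.5 * 45.2 / 392
= 0.2883

0.2883


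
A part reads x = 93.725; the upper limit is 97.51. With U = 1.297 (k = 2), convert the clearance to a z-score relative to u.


u = U / k = 1.297 / 2 = 0.6485
margin = |USL - x| = |97.51 - 93.725| = 3.785
z = margin / u = 3.785 / 0.6485
z = 5.8365

5.8365


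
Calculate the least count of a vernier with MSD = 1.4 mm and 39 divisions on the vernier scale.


LC = MSD / n_div
= 1.4 / 39
= 0.0359

0.0359


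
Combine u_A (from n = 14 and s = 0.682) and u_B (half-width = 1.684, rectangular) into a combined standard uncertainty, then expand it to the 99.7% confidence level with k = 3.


u_A = s / sqrt(n) = 0.682 / sqrt(14) = 0.18227217
u_B = half_width / sqrt(3) = 1.684 / sqrt(3) = 0.97225785
uc = sqrt(u_A^2 + u_B^2) = sqrt(0.18227217^2 + 0.97225785^2) = 0.98919587
U = k * uc = 3 * 0.98919587
U = 2.9676

2.9676


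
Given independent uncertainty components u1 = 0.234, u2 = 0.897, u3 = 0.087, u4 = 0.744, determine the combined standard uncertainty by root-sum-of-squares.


uc = sqrt(0.234^2 + 0.897^2 + 0.087^2 + 0.744^2)
uc = sqrt(1.42047)
uc = 1.1918

1.1918


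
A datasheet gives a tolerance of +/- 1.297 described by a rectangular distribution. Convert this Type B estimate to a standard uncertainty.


u_B = half_width / sqrt(3)
u_B = 1.297 / 1.7320508
u_B = 0.7488

0.7488


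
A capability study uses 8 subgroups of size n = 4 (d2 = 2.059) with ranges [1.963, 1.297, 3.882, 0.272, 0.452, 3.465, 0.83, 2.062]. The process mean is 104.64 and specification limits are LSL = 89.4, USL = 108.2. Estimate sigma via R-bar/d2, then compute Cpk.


R_bar = (1.963 + 1.297 + 3.882 + 0.272 + 0.452 + 3.465 + 0.83 + 2.062) / 8 = 1.777875
sigma = R_bar / d2 = 1.777875 / 2.059 = 0.86346527
Cp = (USL - LSL)/(6*sigma) = (108.2 - 89.4)/(6*0.86346527) = 3.6288
Cpu = (108.2 - 104.64)/(3*0.86346527) = 1.3743
Cpl = (104.64 - 89.4)/(3*0.86346527) = 5.8833
Cpk = min(Cpu, Cpl) = 1.3743

1.3743


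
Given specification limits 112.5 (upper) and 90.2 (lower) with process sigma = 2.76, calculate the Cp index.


Cp = (USL - LSL) / (6 * sigma)
= (112.5 - 90.2) / (6 * 2.76)
= 22.3000 / 16.5600
= 1.3466

1.3466


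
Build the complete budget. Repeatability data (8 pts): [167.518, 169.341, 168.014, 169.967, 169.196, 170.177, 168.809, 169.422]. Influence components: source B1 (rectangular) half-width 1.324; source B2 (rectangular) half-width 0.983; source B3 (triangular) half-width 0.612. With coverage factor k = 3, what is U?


mean = (167.518 + 169.341 + 168.014 + 169.967 + 169.196 + 170.177 + 168.809 + 169.422) / 8 = 169.0555
s = sqrt(sum((x - mean)^2)/(n-1)) = 0.91288851
u_A = s / sqrt(n) = 0.91288851 / sqrt(8) = 0.32275483
u_B1 = 1.324 / sqrt(3) = 0.76441176
u_B2 = 0.983 / sqrt(3) = 0.56753531
u_B3 = 0.612 / sqrt(6) = 0.24984795
uc = sqrt(0.32275483^2 + 0.76441176^2 + 0.56753531^2 + 0.24984795^2) = 1.035865
U = k * uc = 3 * 1.035865
U = 3.1076

3.1076


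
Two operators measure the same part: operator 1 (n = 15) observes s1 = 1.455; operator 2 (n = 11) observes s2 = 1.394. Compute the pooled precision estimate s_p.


s_p = sqrt(((n1-1)*s1^2 + (n2-1)*s2^2) / (n1+n2-2))
numerator = (15-1)*1.455^2 + (11-1)*1.394^2 = 29.63835 + 19.43236 = 49.07071
denominator = 15 + 11 - 2 = 24
s_p^2 = 49.07071 / 24 = 2.0446129
s_p = sqrt(2.0446129) = 1.4299

1.4299


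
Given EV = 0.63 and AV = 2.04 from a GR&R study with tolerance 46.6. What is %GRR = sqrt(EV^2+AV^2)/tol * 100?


GRR = sqrt(EV^2 + AV^2) = sqrt(0.63^2 + 2.04^2) = 2.1350644
%GRR = GRR / tol * 100 = 2.1350644 / 46.6 * 100
%GRR = 4.5817

4.5817


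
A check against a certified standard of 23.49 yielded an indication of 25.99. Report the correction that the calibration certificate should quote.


Correction = standard - reading
= 23.49 - 25.99
= -2.5000

-2.5000


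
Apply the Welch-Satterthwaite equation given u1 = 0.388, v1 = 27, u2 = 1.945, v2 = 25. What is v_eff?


uc = sqrt(u1^2 + u2^2) = sqrt(0.388^2 + 1.945^2) = 1.9833227
v_eff = uc^4 / (u1^4/v1 + u2^4/v2)
= 1.9833227^4 / (0.388^4/27 + 1.945^4/25)
= 15.472965 / 0.57329051
v_eff = 26.9897

26.9897


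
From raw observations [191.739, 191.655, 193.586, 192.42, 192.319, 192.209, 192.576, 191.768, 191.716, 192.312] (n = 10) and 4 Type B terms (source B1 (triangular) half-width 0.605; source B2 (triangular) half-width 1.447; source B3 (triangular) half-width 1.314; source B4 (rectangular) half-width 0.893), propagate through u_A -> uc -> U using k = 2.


mean = (191.739 + 191.655 + 193.586 + 192.42 + 192.319 + 192.209 + 192.576 + 191.768 + 191.716 + 192.312) / 10 = 192.23
s = sqrt(sum((x - mean)^2)/(n-1)) = 0.58299838
u_A = s / sqrt(n) = 0.58299838 / sqrt(10) = 0.18436028
u_B1 = 0.605 / sqrt(6) = 0.24699022
u_B2 = 1.447 / sqrt(6) = 0.59073528
u_B3 = 1.314 / sqrt(6) = 0.53643825
u_B4 = 0.893 / sqrt(3) = 0.51557379
uc = sqrt(0.18436028^2 + 0.24699022^2 + 0.59073528^2 + 0.53643825^2 + 0.51557379^2) = 0.99877094
U = k * uc = 2 * 0.99877094
U = 1.9975

1.9975


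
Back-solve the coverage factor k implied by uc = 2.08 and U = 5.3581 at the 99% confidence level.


k = U / uc
k = 5.3581 / 2.08
k = 2.576

2.576


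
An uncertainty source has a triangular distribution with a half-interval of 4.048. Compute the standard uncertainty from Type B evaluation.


u_B = half_width / sqrt(6)
u_B = 4.048 / 2.4494897
u_B = 1.6526

1.6526


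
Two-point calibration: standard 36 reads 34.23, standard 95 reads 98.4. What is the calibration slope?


slope = (y2 - y1) / (x2 - x1)
= (98.4 - 34.23) / (95 - 36)
= 64.1700 / 59
= 1.0876

1.0876


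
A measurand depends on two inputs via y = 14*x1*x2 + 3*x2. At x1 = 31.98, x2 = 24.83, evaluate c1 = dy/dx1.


y = 14*x1*x2 + 3*x2
dy/dx1 = 14*x2
Evaluate at x2 = 24.83: c1 = 14 * 24.83
c1 = 347.6200

347.6200


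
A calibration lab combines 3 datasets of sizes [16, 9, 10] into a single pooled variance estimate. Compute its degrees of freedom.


nu = sum_i (n_i - 1)
nu = ((16 - 1) + (9 - 1) + (10 - 1))
nu = 15 + 8 + 9
nu = 32

32


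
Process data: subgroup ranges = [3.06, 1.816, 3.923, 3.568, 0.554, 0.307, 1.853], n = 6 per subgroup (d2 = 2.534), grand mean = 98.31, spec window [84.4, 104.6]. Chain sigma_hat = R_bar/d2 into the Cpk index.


R_bar = (3.06 + 1.816 + 3.923 + 3.568 + 0.554 + 0.307 + 1.853) / 7 = 2.1544286
sigma = R_bar / d2 = 2.1544286 / 2.534 = 0.8502086
Cp = (USL - LSL)/(6*sigma) = (104.6 - 84.4)/(6*0.8502086) = 3.9598
Cpu = (104.6 - 98.31)/(3*0.8502086) = 2.4661
Cpl = (98.31 - 84.4)/(3*0.8502086) = 5.4536
Cpk = min(Cpu, Cpl) = 2.4661

2.4661
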